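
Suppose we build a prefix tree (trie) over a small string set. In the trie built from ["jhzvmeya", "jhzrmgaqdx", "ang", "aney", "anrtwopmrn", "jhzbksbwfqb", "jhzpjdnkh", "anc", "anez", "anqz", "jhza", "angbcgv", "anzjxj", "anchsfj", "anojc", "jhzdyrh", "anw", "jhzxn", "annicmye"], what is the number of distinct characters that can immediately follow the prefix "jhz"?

7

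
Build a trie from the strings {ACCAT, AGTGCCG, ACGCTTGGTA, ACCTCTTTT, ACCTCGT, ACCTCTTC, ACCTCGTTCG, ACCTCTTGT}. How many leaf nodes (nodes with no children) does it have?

Leaves are exactly the stored words that no other stored word extends.
Those words: "ACCAT", "ACCTCGTTCG", "ACCTCTTC", "ACCTCTTGT", "ACCTCTTTT", "ACGCTTGGTA", "AGTGCCG"
Leaf count: 7

7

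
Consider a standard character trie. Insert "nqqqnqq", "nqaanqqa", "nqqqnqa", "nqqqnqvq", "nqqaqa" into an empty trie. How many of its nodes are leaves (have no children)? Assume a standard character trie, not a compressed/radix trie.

5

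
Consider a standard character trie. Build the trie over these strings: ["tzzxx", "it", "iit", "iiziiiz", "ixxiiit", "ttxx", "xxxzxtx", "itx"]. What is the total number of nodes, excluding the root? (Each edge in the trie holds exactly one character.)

31

Count nodes per top-level branch (shared prefixes stored once):
  'i'-branch (iit, iiziiiz, it, itx, ixxiiit): 16 nodes
  't'-branch (ttxx, tzzxx): 8 nodes
  'x'-branch (xxxzxtx): 7 nodes
Sum: 31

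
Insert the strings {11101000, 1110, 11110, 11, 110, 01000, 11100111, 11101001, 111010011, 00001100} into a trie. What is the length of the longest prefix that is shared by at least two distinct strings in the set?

The deepest shared node is where two words last agree before diverging.
"11101001" and "111010011" agree on "11101001" (8 characters) before diverging; nothing deeper is shared.
Longest shared-prefix length: 8

8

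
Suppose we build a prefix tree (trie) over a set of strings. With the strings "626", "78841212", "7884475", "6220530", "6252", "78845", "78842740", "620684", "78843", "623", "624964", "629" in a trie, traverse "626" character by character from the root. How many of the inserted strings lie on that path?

Check each prefix of "626" against the stored set — each match is an end-marker on the path.
Prefixes of the query that are stored words: "626"
Count: 1

1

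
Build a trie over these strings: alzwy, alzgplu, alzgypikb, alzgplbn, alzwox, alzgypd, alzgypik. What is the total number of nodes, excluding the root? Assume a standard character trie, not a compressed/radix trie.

For each word, the new-node count is its length minus the longest prefix already in the trie:
  "alzwy" → 5 new (a, l, z, w, y)
  "alzgplu" → prefix "alz" already present; 4 new (g, p, l, u)
  "alzgypikb" → prefix "alzg" already present; 5 new (y, p, i, k, b)
  "alzgplbn" → prefix "alzgpl" already present; 2 new (b, n)
  "alzwox" → prefix "alzw" already present; 2 new (o, x)
  "alzgypd" → prefix "alzgyp" already present; 1 new (d)
  "alzgypik" → prefix "alzgypik" already present; 0 new (none)
Total nodes = 5 + 4 + 5 + 2 + 2 + 1 + 0 = 19

19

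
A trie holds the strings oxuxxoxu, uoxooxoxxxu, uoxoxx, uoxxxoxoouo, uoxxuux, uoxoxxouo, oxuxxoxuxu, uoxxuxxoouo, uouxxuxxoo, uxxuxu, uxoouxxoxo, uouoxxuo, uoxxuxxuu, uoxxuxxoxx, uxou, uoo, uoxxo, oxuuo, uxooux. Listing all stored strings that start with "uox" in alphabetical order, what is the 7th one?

DFS of the "uox" subtree visits, in order: "uoxooxoxxxu", "uoxoxx", "uoxoxxouo", "uoxxo", "uoxxuux", "uoxxuxxoouo", "uoxxuxxoxx", "uoxxuxxuu", "uoxxxoxoouo"
The 7th is uoxxuxxoxx.

uoxxuxxoxx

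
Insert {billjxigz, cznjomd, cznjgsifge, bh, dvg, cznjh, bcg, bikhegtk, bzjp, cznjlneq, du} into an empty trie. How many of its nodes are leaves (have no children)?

A leaf is a node with no children — equivalently, the end of a word that is not a proper prefix of any other stored word.
Those words: "bcg", "bh", "bikhegtk", "billjxigz", "bzjp", "cznjgsifge", "cznjh", "cznjlneq", "cznjomd", "du", "dvg"
Leaf count: 11

11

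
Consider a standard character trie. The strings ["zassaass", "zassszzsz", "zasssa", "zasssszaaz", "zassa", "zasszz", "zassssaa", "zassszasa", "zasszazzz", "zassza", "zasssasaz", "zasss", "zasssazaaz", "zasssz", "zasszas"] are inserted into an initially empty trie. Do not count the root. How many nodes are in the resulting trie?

38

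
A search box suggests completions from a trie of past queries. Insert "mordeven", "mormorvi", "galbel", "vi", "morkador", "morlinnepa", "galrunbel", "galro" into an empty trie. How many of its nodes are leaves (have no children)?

8

Leaves are exactly the stored words that no other stored word extends.
Those words: "galbel", "galro", "galrunbel", "mordeven", "morkador", "morlinnepa", "mormorvi", "vi"
Leaf count: 8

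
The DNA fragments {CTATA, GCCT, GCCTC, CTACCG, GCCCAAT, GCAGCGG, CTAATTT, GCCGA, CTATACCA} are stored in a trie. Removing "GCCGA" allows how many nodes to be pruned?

Walk "GCCGA" from the leaf back toward the root, removing each node that no remaining word uses.
The suffix "GA" (2 nodes) is used only by "GCCGA"; the node for "GCC" still has the child "T", so pruning stops there.
Nodes removed: 2

2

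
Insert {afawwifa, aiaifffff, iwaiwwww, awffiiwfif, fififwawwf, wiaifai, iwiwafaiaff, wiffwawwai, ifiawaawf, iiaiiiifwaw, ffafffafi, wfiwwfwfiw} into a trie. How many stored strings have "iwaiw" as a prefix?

1

Walk to "iwaiw"; the words in its subtree are exactly those with that prefix.
Matches: "iwaiwwww"
Count: 1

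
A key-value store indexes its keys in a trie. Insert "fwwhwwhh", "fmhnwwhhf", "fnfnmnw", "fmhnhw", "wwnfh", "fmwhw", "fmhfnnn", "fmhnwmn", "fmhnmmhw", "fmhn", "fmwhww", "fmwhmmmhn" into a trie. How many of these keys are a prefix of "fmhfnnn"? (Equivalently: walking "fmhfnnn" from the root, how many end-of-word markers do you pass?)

Check each prefix of "fmhfnnn" against the stored set — each match is an end-marker on the path.
Prefixes of the query that are stored words: "fmhfnnn"
Count: 1

1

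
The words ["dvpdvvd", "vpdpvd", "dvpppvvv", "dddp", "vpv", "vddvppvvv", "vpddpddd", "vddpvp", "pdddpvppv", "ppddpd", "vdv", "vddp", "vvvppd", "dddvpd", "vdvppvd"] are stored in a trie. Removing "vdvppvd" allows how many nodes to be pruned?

4

Walk "vdvppvd" from the leaf back toward the root, removing each node that no remaining word uses.
The suffix "ppvd" (4 nodes) is used only by "vdvppvd"; "vdv" is itself a stored word, so pruning stops there.
Nodes removed: 4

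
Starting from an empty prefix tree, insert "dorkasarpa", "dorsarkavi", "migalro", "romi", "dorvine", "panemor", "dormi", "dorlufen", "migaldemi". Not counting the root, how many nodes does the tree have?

50

Trace insertions, counting only characters that open a new branch:
  "dorkasarpa" → 10 new (d, o, r, k, a, s, a, r, p, a)
  "dorsarkavi" → prefix "dor" already present; 7 new (s, a, r, k, a, v, i)
  "migalro" → 7 new (m, i, g, a, l, r, o)
  "romi" → 4 new (r, o, m, i)
  "dorvine" → prefix "dor" already present; 4 new (v, i, n, e)
  "panemor" → 7 new (p, a, n, e, m, o, r)
  "dormi" → prefix "dor" already present; 2 new (m, i)
  "dorlufen" → prefix "dor" already present; 5 new (l, u, f, e, n)
  "migaldemi" → prefix "migal" already present; 4 new (d, e, m, i)
Total nodes = 10 + 7 + 7 + 4 + 4 + 7 + 2 + 5 + 4 = 50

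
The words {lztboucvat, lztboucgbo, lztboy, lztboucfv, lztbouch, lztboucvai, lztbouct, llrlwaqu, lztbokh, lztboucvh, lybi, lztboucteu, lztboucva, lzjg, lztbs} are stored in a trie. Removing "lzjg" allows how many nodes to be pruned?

2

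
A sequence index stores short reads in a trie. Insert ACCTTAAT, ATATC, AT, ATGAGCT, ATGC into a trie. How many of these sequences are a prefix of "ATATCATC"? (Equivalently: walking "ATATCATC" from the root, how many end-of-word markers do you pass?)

Check each prefix of "ATATCATC" against the stored set — each match is an end-marker on the path.
Prefixes of the query that are stored words: "AT", "ATATC"
Count: 2

2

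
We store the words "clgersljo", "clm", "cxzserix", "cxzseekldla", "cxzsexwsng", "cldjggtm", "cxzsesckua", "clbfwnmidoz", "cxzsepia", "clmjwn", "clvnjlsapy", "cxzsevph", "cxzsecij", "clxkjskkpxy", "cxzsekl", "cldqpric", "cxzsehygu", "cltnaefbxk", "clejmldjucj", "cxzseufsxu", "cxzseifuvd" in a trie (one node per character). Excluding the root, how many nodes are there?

115

Trace insertions, counting only characters that open a new branch:
  "clgersljo" → 9 new (c, l, g, e, r, s, l, j, o)
  "clm" → prefix "cl" already present; 1 new (m)
  "cxzserix" → prefix "c" already present; 7 new (x, z, s, e, r, i, x)
  "cxzseekldla" → prefix "cxzse" already present; 6 new (e, k, l, d, l, a)
  "cxzsexwsng" → prefix "cxzse" already present; 5 new (x, w, s, n, g)
  "cldjggtm" → prefix "cl" already present; 6 new (d, j, g, g, t, m)
  "cxzsesckua" → prefix "cxzse" already present; 5 new (s, c, k, u, a)
  "clbfwnmidoz" → prefix "cl" already present; 9 new (b, f, w, n, m, i, d, o, z)
  "cxzsepia" → prefix "cxzse" already present; 3 new (p, i, a)
  "clmjwn" → prefix "clm" already present; 3 new (j, w, n)
  "clvnjlsapy" → prefix "cl" already present; 8 new (v, n, j, l, s, a, p, y)
  "cxzsevph" → prefix "cxzse" already present; 3 new (v, p, h)
  "cxzsecij" → prefix "cxzse" already present; 3 new (c, i, j)
  "clxkjskkpxy" → prefix "cl" already present; 9 new (x, k, j, s, k, k, p, x, y)
  "cxzsekl" → prefix "cxzse" already present; 2 new (k, l)
  "cldqpric" → prefix "cld" already present; 5 new (q, p, r, i, c)
  "cxzsehygu" → prefix "cxzse" already present; 4 new (h, y, g, u)
  "cltnaefbxk" → prefix "cl" already present; 8 new (t, n, a, e, f, b, x, k)
  "clejmldjucj" → prefix "cl" already present; 9 new (e, j, m, l, d, j, u, c, j)
  "cxzseufsxu" → prefix "cxzse" already present; 5 new (u, f, s, x, u)
  "cxzseifuvd" → prefix "cxzse" already present; 5 new (i, f, u, v, d)
Total nodes = 9 + 1 + 7 + 6 + 5 + 6 + 5 + 9 + 3 + 3 + 8 + 3 + 3 + 9 + 2 + 5 + 4 + 8 + 9 + 5 + 5 = 115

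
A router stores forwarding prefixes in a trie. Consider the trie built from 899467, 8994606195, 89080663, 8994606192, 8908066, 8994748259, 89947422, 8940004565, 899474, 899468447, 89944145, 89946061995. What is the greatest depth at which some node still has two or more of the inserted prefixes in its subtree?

Equivalently: take the maximum, over all pairs, of their longest common prefix length.
e.g. "8994606192" and "8994606195" share the prefix "899460619" of length 9; no pair shares a longer one.
Longest shared-prefix length: 9

9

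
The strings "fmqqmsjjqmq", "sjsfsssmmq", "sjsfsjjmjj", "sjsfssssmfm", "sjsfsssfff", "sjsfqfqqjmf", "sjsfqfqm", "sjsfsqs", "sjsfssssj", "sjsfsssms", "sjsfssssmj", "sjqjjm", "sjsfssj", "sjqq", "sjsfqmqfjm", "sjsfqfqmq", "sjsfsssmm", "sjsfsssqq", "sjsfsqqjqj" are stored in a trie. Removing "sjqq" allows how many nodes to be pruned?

1

Walk "sjqq" from the leaf back toward the root, removing each node that no remaining word uses.
The suffix "q" (1 node) is used only by "sjqq"; the node for "sjq" still has the child "j", so pruning stops there.
Nodes removed: 1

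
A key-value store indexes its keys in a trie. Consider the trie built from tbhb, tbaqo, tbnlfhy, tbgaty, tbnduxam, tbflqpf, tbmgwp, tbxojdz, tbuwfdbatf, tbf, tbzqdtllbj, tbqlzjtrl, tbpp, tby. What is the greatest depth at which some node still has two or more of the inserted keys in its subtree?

3

Look for the deepest trie node that still has at least two words in its subtree.
"tbf" and "tbflqpf" agree on "tbf" (3 characters) before diverging; nothing deeper is shared.
Longest shared-prefix length: 3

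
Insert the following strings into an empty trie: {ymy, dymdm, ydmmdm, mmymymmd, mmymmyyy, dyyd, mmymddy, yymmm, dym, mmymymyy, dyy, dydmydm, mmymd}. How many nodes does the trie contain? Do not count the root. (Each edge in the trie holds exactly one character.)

41

Insert word by word; a character creates a node only if that edge doesn't already exist:
  "ymy" → 3 new (y, m, y)
  "dymdm" → 5 new (d, y, m, d, m)
  "ydmmdm" → prefix "y" already present; 5 new (d, m, m, d, m)
  "mmymymmd" → 8 new (m, m, y, m, y, m, m, d)
  "mmymmyyy" → prefix "mmym" already present; 4 new (m, y, y, y)
  "dyyd" → prefix "dy" already present; 2 new (y, d)
  "mmymddy" → prefix "mmym" already present; 3 new (d, d, y)
  "yymmm" → prefix "y" already present; 4 new (y, m, m, m)
  "dym" → prefix "dym" already present; 0 new (none)
  "mmymymyy" → prefix "mmymym" already present; 2 new (y, y)
  "dyy" → prefix "dyy" already present; 0 new (none)
  "dydmydm" → prefix "dy" already present; 5 new (d, m, y, d, m)
  "mmymd" → prefix "mmymd" already present; 0 new (none)
Total nodes = 3 + 5 + 5 + 8 + 4 + 2 + 3 + 4 + 0 + 2 + 0 + 5 + 0 = 41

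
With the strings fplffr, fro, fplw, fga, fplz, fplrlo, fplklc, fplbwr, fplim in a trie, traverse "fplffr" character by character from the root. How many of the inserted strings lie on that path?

Walk "fplffr" from the root; an end-of-word marker is hit whenever a stored word is a prefix of "fplffr".
Prefixes of the query that are stored words: "fplffr"
Count: 1

1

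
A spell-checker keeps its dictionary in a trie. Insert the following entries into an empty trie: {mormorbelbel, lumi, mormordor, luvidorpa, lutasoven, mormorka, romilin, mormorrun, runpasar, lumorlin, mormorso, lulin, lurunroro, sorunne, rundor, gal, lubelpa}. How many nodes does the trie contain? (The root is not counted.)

87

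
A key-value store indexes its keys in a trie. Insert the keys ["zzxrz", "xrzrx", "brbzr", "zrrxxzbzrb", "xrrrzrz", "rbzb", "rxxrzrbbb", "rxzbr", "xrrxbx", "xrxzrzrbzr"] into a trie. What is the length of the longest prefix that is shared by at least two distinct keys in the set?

3

Look for the deepest trie node that still has at least two words in its subtree.
"xrrrzrz" and "xrrxbx" agree on "xrr" (3 characters) before diverging; nothing deeper is shared.
Longest shared-prefix length: 3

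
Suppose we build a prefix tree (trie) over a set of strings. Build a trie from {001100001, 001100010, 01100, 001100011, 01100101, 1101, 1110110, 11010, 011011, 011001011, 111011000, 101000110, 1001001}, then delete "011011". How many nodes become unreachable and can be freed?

2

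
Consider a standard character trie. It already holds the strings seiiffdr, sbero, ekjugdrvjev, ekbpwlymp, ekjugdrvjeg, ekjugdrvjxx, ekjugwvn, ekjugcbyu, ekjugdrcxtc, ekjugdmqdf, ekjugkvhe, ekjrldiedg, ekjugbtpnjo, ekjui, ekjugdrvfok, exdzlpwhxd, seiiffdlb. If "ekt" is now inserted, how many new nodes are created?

The longest prefix of "ekt" already in the trie is "ek" (length 2).
New nodes needed: |"ekt"| − 2 = 3 − 2 = 1.

1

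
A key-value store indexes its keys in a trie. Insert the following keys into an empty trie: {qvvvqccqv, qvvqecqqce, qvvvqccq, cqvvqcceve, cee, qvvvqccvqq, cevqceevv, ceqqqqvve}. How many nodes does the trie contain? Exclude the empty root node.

For each word, the new-node count is its length minus the longest prefix already in the trie:
  "qvvvqccqv" → 9 new (q, v, v, v, q, c, c, q, v)
  "qvvqecqqce" → prefix "qvv" already present; 7 new (q, e, c, q, q, c, e)
  "qvvvqccq" → prefix "qvvvqccq" already present; 0 new (none)
  "cqvvqcceve" → 10 new (c, q, v, v, q, c, c, e, v, e)
  "cee" → prefix "c" already present; 2 new (e, e)
  "qvvvqccvqq" → prefix "qvvvqcc" already present; 3 new (v, q, q)
  "cevqceevv" → prefix "ce" already present; 7 new (v, q, c, e, e, v, v)
  "ceqqqqvve" → prefix "ce" already present; 7 new (q, q, q, q, v, v, e)
Total nodes = 9 + 7 + 0 + 10 + 2 + 3 + 7 + 7 = 45

45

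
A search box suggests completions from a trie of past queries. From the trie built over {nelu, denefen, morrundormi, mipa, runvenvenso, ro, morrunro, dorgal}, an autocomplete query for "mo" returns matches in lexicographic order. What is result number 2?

Words with prefix "mo", in lexicographic order: "morrundormi", "morrunro"
Position 2: morrunro

morrunro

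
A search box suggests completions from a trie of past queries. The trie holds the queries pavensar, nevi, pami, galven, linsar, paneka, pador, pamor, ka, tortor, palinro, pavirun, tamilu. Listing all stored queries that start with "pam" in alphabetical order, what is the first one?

pami

Words with prefix "pam", in lexicographic order: "pami", "pamor"
The 1st is pami.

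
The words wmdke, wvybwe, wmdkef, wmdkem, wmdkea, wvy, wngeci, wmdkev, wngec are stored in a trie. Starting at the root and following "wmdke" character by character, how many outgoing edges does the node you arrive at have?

Follow the path "wmdke" to its node, then look at its outgoing edges.
Distinct next characters after "wmdke": a, f, m, v.
That node has 4 child edges.

4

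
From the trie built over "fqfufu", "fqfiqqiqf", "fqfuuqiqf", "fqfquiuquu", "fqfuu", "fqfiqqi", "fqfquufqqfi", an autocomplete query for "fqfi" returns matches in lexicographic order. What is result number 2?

fqfiqqiqf

Filter for "fqfi…" and sort: "fqfiqqi", "fqfiqqiqf"
The 2nd is fqfiqqiqf.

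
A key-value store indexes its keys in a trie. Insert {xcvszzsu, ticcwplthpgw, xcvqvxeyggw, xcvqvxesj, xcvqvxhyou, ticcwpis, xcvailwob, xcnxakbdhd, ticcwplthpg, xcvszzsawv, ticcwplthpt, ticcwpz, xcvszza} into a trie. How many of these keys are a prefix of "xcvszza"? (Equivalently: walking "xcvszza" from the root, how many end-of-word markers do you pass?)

1

Walk "xcvszza" from the root; an end-of-word marker is hit whenever a stored word is a prefix of "xcvszza".
Prefixes of the query that are stored words: "xcvszza"
Count: 1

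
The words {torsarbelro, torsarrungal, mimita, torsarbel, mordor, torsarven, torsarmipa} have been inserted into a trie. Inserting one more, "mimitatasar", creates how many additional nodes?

"mimita" is already a path in the trie; the remaining "tasar" must be added.
Each of the 5 remaining characters creates one node.

5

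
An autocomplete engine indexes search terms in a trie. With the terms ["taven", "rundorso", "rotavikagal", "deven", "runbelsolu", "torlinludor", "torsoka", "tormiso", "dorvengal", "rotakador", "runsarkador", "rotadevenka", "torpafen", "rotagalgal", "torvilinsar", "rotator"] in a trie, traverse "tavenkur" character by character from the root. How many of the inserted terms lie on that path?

1

Walk "tavenkur" from the root; an end-of-word marker is hit whenever a stored word is a prefix of "tavenkur".
Prefixes of the query that are stored words: "taven"
Count: 1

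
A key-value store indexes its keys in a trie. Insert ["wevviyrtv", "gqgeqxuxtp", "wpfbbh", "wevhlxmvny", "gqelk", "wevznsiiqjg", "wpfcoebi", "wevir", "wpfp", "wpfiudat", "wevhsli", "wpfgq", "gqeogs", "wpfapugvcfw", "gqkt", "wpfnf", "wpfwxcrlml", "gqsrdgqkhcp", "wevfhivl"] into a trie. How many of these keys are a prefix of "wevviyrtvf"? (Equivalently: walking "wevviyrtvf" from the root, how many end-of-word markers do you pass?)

Check each prefix of "wevviyrtvf" against the stored set — each match is an end-marker on the path.
Prefixes of the query that are stored words: "wevviyrtv"
Count: 1

1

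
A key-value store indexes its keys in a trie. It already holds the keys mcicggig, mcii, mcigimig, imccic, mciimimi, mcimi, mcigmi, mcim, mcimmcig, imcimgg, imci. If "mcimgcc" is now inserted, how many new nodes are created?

3

Walking "mcimgcc" from the root, the first 4 characters ("mcim") follow existing edges; "g" is the first miss.
New nodes needed: |"mcimgcc"| − 4 = 7 − 4 = 3.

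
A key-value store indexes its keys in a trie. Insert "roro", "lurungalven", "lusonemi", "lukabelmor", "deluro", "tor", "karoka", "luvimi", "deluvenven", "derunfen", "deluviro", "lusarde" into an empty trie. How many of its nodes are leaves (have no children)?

12

A leaf is a node with no children — equivalently, the end of a word that is not a proper prefix of any other stored word.
Those words: "deluro", "deluvenven", "deluviro", "derunfen", "karoka", "lukabelmor", "lurungalven", "lusarde", "lusonemi", "luvimi", "roro", "tor"
Leaf count: 12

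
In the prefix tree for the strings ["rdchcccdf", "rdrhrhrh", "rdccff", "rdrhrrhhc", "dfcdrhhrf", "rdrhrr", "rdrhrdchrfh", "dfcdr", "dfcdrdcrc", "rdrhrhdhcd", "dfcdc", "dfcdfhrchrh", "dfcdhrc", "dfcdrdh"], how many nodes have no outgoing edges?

12

A leaf is a node with no children — equivalently, the end of a word that is not a proper prefix of any other stored word.
Those words: "dfcdc", "dfcdfhrchrh", "dfcdhrc", "dfcdrdcrc", "dfcdrdh", "dfcdrhhrf", "rdccff", "rdchcccdf", "rdrhrdchrfh", "rdrhrhdhcd", "rdrhrhrh", "rdrhrrhhc"
Leaf count: 12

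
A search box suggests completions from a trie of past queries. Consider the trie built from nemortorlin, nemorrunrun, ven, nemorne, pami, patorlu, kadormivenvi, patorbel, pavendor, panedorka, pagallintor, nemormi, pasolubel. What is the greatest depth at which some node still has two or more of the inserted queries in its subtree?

Look for the deepest trie node that still has at least two words in its subtree.
e.g. "nemormi" and "nemorne" share the prefix "nemor" of length 5; no pair shares a longer one.
Longest shared-prefix length: 5

5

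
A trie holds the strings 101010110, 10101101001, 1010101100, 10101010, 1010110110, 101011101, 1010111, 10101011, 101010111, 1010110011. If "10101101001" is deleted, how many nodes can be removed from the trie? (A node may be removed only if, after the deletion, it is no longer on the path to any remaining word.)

After clearing the end-marker at "10101101001", prune upward until reaching a node still needed by another word.
The suffix "001" (3 nodes) is used only by "10101101001"; the node for "10101101" still has the child "1", so pruning stops there.
Nodes removed: 3

3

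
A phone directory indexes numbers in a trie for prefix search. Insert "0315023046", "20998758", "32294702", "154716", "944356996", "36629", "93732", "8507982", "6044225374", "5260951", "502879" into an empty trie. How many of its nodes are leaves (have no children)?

11

Leaves are exactly the stored words that no other stored word extends.
Those words: "0315023046", "154716", "20998758", "32294702", "36629", "502879", "5260951", "6044225374", "8507982", "93732", "944356996"
Leaf count: 11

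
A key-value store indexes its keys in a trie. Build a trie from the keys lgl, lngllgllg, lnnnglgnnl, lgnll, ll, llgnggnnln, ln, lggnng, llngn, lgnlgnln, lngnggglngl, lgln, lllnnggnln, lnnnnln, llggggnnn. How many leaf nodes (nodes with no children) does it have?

12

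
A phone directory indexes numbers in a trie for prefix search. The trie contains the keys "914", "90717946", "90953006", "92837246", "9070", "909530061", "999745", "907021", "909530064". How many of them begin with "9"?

Traverse to the node for "9", then collect every word in that subtree.
Words under "9": 9070, 907021, 90717946, 90953006, 909530061, 909530064, 914, 92837246, 999745
Count: 9

9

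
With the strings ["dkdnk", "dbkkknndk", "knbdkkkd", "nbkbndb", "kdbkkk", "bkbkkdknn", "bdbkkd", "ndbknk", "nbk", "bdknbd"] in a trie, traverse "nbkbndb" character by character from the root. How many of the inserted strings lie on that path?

Walk "nbkbndb" from the root; an end-of-word marker is hit whenever a stored word is a prefix of "nbkbndb".
Prefixes of the query that are stored words: "nbk", "nbkbndb"
Count: 2

2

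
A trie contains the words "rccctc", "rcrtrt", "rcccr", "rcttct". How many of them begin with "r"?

Walk to "r"; the words in its subtree are exactly those with that prefix.
Matches: "rcccr", "rccctc", "rcrtrt", "rcttct"
Count: 4

4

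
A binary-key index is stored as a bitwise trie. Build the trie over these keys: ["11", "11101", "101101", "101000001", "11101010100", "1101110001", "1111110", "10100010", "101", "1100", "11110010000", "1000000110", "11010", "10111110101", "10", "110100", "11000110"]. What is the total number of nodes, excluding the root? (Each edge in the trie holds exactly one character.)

65

Count nodes per top-level branch (shared prefixes stored once):
  '1'-branch (10, 1000000110, 101, 101000001, 10100010, 101101, 10111110101, 11, 1100, 11000110, 11010, 110100, 1101110001, 11101, 11101010100, 11110010000, 1111110): 65 nodes
Sum: 65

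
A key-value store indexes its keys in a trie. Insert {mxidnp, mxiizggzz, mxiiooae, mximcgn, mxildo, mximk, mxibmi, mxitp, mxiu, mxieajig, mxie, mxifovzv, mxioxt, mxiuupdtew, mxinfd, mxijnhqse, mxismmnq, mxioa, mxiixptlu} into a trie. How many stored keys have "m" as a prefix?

19

Traverse to the node for "m", then collect every word in that subtree.
Words under "m": mxibmi, mxidnp, mxie, mxieajig, mxifovzv, mxiiooae, mxiixptlu, mxiizggzz, mxijnhqse, mxildo, mximcgn, mximk, mxinfd, mxioa, mxioxt, mxismmnq, mxitp, mxiu, mxiuupdtew
Count: 19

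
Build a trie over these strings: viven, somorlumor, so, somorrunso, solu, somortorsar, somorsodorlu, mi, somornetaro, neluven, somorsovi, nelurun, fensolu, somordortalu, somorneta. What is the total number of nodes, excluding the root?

For each word, the new-node count is its length minus the longest prefix already in the trie:
  "viven" → 5 new (v, i, v, e, n)
  "somorlumor" → 10 new (s, o, m, o, r, l, u, m, o, r)
  "so" → prefix "so" already present; 0 new (none)
  "somorrunso" → prefix "somor" already present; 5 new (r, u, n, s, o)
  "solu" → prefix "so" already present; 2 new (l, u)
  "somortorsar" → prefix "somor" already present; 6 new (t, o, r, s, a, r)
  "somorsodorlu" → prefix "somor" already present; 7 new (s, o, d, o, r, l, u)
  "mi" → 2 new (m, i)
  "somornetaro" → prefix "somor" already present; 6 new (n, e, t, a, r, o)
  "neluven" → 7 new (n, e, l, u, v, e, n)
  "somorsovi" → prefix "somorso" already present; 2 new (v, i)
  "nelurun" → prefix "nelu" already present; 3 new (r, u, n)
  "fensolu" → 7 new (f, e, n, s, o, l, u)
  "somordortalu" → prefix "somor" already present; 7 new (d, o, r, t, a, l, u)
  "somorneta" → prefix "somorneta" already present; 0 new (none)
Total nodes = 5 + 10 + 0 + 5 + 2 + 6 + 7 + 2 + 6 + 7 + 2 + 3 + 7 + 7 + 0 = 69

69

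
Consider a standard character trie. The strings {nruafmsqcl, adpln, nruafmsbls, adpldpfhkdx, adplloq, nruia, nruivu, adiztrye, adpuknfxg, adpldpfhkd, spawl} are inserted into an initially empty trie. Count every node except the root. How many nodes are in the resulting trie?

Trace insertions, counting only characters that open a new branch:
  "nruafmsqcl" → 10 new (n, r, u, a, f, m, s, q, c, l)
  "adpln" → 5 new (a, d, p, l, n)
  "nruafmsbls" → prefix "nruafms" already present; 3 new (b, l, s)
  "adpldpfhkdx" → prefix "adpl" already present; 7 new (d, p, f, h, k, d, x)
  "adplloq" → prefix "adpl" already present; 3 new (l, o, q)
  "nruia" → prefix "nru" already present; 2 new (i, a)
  "nruivu" → prefix "nrui" already present; 2 new (v, u)
  "adiztrye" → prefix "ad" already present; 6 new (i, z, t, r, y, e)
  "adpuknfxg" → prefix "adp" already present; 6 new (u, k, n, f, x, g)
  "adpldpfhkd" → prefix "adpldpfhkd" already present; 0 new (none)
  "spawl" → 5 new (s, p, a, w, l)
Total nodes = 10 + 5 + 3 + 7 + 3 + 2 + 2 + 6 + 6 + 0 + 5 = 49

49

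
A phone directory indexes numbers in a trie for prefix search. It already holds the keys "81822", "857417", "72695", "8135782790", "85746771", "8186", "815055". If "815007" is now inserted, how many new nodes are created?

Walking "815007" from the root, the first 4 characters ("8150") follow existing edges; "0" is the first miss.
So 6 − 4 = 2 new nodes.

2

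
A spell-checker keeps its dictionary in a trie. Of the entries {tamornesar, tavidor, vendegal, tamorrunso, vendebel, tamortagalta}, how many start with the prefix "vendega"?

1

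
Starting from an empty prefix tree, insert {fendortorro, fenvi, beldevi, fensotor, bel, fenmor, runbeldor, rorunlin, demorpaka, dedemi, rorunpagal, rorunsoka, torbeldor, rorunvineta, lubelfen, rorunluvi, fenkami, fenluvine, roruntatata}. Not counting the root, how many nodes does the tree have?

Insert word by word; a character creates a node only if that edge doesn't already exist:
  "fendortorro" → 11 new (f, e, n, d, o, r, t, o, r, r, o)
  "fenvi" → prefix "fen" already present; 2 new (v, i)
  "beldevi" → 7 new (b, e, l, d, e, v, i)
  "fensotor" → prefix "fen" already present; 5 new (s, o, t, o, r)
  "bel" → prefix "bel" already present; 0 new (none)
  "fenmor" → prefix "fen" already present; 3 new (m, o, r)
  "runbeldor" → 9 new (r, u, n, b, e, l, d, o, r)
  "rorunlin" → prefix "r" already present; 7 new (o, r, u, n, l, i, n)
  "demorpaka" → 9 new (d, e, m, o, r, p, a, k, a)
  "dedemi" → prefix "de" already present; 4 new (d, e, m, i)
  "rorunpagal" → prefix "rorun" already present; 5 new (p, a, g, a, l)
  "rorunsoka" → prefix "rorun" already present; 4 new (s, o, k, a)
  "torbeldor" → 9 new (t, o, r, b, e, l, d, o, r)
  "rorunvineta" → prefix "rorun" already present; 6 new (v, i, n, e, t, a)
  "lubelfen" → 8 new (l, u, b, e, l, f, e, n)
  "rorunluvi" → prefix "rorunl" already present; 3 new (u, v, i)
  "fenkami" → prefix "fen" already present; 4 new (k, a, m, i)
  "fenluvine" → prefix "fen" already present; 6 new (l, u, v, i, n, e)
  "roruntatata" → prefix "rorun" already present; 6 new (t, a, t, a, t, a)
Total nodes = 11 + 2 + 7 + 5 + 0 + 3 + 9 + 7 + 9 + 4 + 5 + 4 + 9 + 6 + 8 + 3 + 4 + 6 + 6 = 108

108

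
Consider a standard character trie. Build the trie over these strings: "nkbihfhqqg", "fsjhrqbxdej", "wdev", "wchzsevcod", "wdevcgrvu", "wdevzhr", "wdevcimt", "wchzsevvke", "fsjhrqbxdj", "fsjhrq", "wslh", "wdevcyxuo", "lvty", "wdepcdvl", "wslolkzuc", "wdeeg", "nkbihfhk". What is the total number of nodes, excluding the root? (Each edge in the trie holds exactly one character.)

74

Trace insertions, counting only characters that open a new branch:
  "nkbihfhqqg" → 10 new (n, k, b, i, h, f, h, q, q, g)
  "fsjhrqbxdej" → 11 new (f, s, j, h, r, q, b, x, d, e, j)
  "wdev" → 4 new (w, d, e, v)
  "wchzsevcod" → prefix "w" already present; 9 new (c, h, z, s, e, v, c, o, d)
  "wdevcgrvu" → prefix "wdev" already present; 5 new (c, g, r, v, u)
  "wdevzhr" → prefix "wdev" already present; 3 new (z, h, r)
  "wdevcimt" → prefix "wdevc" already present; 3 new (i, m, t)
  "wchzsevvke" → prefix "wchzsev" already present; 3 new (v, k, e)
  "fsjhrqbxdj" → prefix "fsjhrqbxd" already present; 1 new (j)
  "fsjhrq" → prefix "fsjhrq" already present; 0 new (none)
  "wslh" → prefix "w" already present; 3 new (s, l, h)
  "wdevcyxuo" → prefix "wdevc" already present; 4 new (y, x, u, o)
  "lvty" → 4 new (l, v, t, y)
  "wdepcdvl" → prefix "wde" already present; 5 new (p, c, d, v, l)
  "wslolkzuc" → prefix "wsl" already present; 6 new (o, l, k, z, u, c)
  "wdeeg" → prefix "wde" already present; 2 new (e, g)
  "nkbihfhk" → prefix "nkbihfh" already present; 1 new (k)
Total nodes = 10 + 11 + 4 + 9 + 5 + 3 + 3 + 3 + 1 + 0 + 3 + 4 + 4 + 5 + 6 + 2 + 1 = 74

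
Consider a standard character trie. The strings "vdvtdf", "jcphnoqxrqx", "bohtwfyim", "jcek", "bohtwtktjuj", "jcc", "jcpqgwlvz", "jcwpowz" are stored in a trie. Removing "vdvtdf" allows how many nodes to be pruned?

A node on "vdvtdf"'s path can go only if nothing else ends at it or branches off below it.
No other word shares any prefix with "vdvtdf", so all 6 of its nodes go.
Nodes removed: 6

6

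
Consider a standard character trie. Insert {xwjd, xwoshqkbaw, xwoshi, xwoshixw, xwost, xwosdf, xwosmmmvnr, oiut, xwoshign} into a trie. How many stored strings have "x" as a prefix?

8

Walk to "x"; the words in its subtree are exactly those with that prefix.
Matches: "xwjd", "xwosdf", "xwoshi", "xwoshign", "xwoshixw", "xwoshqkbaw", "xwosmmmvnr", "xwost"
Count: 8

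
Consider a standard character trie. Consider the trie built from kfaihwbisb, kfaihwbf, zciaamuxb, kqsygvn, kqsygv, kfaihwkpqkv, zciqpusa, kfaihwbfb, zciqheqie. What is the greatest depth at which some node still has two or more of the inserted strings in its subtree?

Equivalently: take the maximum, over all pairs, of their longest common prefix length.
e.g. "kfaihwbf" and "kfaihwbfb" share the prefix "kfaihwbf" of length 8; no pair shares a longer one.
Longest shared-prefix length: 8

8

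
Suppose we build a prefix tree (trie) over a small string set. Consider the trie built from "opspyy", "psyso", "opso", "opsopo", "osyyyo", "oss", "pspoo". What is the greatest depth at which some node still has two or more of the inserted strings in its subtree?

4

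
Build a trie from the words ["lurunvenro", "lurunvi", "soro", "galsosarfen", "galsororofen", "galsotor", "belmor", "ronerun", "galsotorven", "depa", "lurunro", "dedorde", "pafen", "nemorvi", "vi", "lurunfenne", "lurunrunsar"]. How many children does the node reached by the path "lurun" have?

Walk "lurun" from the root, arriving at one node.
Distinct next characters after "lurun": f, r, v.
That node has 3 child edges.

3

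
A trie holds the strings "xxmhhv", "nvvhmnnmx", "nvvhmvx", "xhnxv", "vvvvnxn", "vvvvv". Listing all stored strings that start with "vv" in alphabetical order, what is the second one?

vvvvv

Words with prefix "vv", in lexicographic order: "vvvvnxn", "vvvvv"
The 2nd is vvvvv.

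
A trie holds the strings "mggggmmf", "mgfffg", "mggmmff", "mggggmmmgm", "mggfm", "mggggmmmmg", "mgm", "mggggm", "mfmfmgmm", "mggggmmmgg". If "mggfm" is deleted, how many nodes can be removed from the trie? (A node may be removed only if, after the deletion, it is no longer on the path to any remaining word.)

2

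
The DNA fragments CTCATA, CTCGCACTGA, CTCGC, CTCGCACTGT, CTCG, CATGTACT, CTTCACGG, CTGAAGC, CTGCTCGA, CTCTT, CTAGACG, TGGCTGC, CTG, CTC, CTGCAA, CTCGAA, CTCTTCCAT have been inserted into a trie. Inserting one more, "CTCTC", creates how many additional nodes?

Walking "CTCTC" from the root, the first 4 characters ("CTCT") follow existing edges; "C" is the first miss.
New nodes needed: |"CTCTC"| − 4 = 5 − 4 = 1.

1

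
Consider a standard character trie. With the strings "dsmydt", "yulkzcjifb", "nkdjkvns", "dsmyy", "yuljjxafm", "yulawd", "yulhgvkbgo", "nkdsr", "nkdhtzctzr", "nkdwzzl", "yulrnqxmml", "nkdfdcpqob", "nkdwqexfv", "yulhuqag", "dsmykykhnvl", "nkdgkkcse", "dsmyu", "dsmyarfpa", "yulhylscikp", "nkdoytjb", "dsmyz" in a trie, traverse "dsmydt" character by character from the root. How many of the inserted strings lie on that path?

1

Walk "dsmydt" from the root; an end-of-word marker is hit whenever a stored word is a prefix of "dsmydt".
Prefixes of the query that are stored words: "dsmydt"
Count: 1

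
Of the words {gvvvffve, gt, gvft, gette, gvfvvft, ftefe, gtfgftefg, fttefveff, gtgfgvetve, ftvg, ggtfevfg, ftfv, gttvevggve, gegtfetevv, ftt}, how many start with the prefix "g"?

Walk to "g"; the words in its subtree are exactly those with that prefix.
Matches: "gegtfetevv", "gette", "ggtfevfg", "gt", "gtfgftefg", "gtgfgvetve", "gttvevggve", "gvft", "gvfvvft", "gvvvffve"
Count: 10

10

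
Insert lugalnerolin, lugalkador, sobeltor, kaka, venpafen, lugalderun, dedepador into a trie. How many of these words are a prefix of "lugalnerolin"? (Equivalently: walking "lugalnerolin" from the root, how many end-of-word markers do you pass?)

Check each prefix of "lugalnerolin" against the stored set — each match is an end-marker on the path.
Prefixes of the query that are stored words: "lugalnerolin"
Count: 1

1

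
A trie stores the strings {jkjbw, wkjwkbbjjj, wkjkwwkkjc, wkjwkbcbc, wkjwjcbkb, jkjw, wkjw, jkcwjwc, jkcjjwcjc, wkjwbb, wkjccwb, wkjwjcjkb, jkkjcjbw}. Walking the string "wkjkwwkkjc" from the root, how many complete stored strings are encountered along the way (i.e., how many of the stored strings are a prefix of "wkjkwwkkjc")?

1

Check each prefix of "wkjkwwkkjc" against the stored set — each match is an end-marker on the path.
Prefixes of the query that are stored words: "wkjkwwkkjc"
Count: 1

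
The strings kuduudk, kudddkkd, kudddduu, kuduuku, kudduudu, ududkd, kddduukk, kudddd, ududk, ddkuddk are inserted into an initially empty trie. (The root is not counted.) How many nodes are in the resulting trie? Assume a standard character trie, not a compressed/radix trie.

41

Insert word by word; a character creates a node only if that edge doesn't already exist:
  "kuduudk" → 7 new (k, u, d, u, u, d, k)
  "kudddkkd" → prefix "kud" already present; 5 new (d, d, k, k, d)
  "kudddduu" → prefix "kuddd" already present; 3 new (d, u, u)
  "kuduuku" → prefix "kuduu" already present; 2 new (k, u)
  "kudduudu" → prefix "kudd" already present; 4 new (u, u, d, u)
  "ududkd" → 6 new (u, d, u, d, k, d)
  "kddduukk" → prefix "k" already present; 7 new (d, d, d, u, u, k, k)
  "kudddd" → prefix "kudddd" already present; 0 new (none)
  "ududk" → prefix "ududk" already present; 0 new (none)
  "ddkuddk" → 7 new (d, d, k, u, d, d, k)
Total nodes = 7 + 5 + 3 + 2 + 4 + 6 + 7 + 0 + 0 + 7 = 41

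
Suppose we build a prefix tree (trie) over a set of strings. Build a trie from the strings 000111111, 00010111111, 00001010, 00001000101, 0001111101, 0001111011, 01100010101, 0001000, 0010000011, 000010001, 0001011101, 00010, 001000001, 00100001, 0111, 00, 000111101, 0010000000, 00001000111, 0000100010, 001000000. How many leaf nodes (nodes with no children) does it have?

A leaf is a node with no children — equivalently, the end of a word that is not a proper prefix of any other stored word.
Those words: "00001000101", "00001000111", "00001010", "0001000", "0001011101", "00010111111", "0001111011", "0001111101", "000111111", "0010000000", "0010000011", "00100001", "01100010101", "0111"
Leaf count: 14

14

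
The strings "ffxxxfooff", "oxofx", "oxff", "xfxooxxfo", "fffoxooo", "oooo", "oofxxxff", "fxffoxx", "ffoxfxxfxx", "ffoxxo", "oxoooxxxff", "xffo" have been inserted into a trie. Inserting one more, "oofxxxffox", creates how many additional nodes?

"oofxxxff" is already a path in the trie; the remaining "ox" must be added.
Each of the 2 remaining characters creates one node.

2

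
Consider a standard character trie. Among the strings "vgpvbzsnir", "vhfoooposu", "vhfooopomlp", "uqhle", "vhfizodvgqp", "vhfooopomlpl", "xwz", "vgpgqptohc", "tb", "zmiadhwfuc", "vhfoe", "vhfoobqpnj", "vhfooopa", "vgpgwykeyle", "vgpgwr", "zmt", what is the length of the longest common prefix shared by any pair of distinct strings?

Equivalently: take the maximum, over all pairs, of their longest common prefix length.
e.g. "vhfooopomlp" and "vhfooopomlpl" share the prefix "vhfooopomlp" of length 11; no pair shares a longer one.
Longest shared-prefix length: 11

11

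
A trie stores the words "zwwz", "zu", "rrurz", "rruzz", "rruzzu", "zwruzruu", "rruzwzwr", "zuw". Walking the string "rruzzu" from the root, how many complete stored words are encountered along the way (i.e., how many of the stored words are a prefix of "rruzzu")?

Traverse "rruzzu" character by character; count nodes along the way that are marked as word ends.
Prefixes of the query that are stored words: "rruzz", "rruzzu"
Count: 2

2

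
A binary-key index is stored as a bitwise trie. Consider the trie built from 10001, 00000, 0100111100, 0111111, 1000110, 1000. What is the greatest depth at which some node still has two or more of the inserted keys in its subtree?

Equivalently: take the maximum, over all pairs, of their longest common prefix length.
"10001" and "1000110" agree on "10001" (5 characters) before diverging; nothing deeper is shared.
Longest shared-prefix length: 5

5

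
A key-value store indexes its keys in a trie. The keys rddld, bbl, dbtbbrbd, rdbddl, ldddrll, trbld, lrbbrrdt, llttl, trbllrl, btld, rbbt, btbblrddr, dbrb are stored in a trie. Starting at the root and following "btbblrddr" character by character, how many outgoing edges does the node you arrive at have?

Follow the path "btbblrddr" to its node, then look at its outgoing edges.
No stored string extends past "btbblrddr".
That node has 0 child edges.

0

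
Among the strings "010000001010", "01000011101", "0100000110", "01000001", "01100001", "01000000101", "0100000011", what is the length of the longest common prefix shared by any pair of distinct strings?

Equivalently: take the maximum, over all pairs, of their longest common prefix length.
"01000000101" and "010000001010" agree on "01000000101" (11 characters) before diverging; nothing deeper is shared.
Longest shared-prefix length: 11

11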